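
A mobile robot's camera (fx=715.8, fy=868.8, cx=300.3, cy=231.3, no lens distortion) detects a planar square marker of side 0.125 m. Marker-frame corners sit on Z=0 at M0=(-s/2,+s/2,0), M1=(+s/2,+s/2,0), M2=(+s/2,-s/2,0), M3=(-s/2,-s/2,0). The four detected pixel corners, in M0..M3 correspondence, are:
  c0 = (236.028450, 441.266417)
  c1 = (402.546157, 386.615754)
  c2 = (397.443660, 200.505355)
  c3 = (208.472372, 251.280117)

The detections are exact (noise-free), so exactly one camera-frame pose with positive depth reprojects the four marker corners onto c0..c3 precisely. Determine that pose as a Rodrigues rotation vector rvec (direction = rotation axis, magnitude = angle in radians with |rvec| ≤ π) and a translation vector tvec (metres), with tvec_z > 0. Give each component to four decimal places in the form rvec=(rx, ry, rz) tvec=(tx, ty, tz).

rvec=(0.4703, -0.2604, -0.1611) tvec=(0.0092, 0.0518, 0.4807)

Intrinsics K: fx=715.8, fy=868.8, cx=300.3, cy=231.3
Marker side s = 0.125 m; corners in marker frame (Z=0):
  M0 = (-0.0625, +0.0625, 0)
  M1 = (+0.0625, +0.0625, 0)
  M2 = (+0.0625, -0.0625, 0)
  M3 = (-0.0625, -0.0625, 0)
Detected image corners:
  c0 = (236.028450, 441.266417) px
  c1 = (402.546157, 386.615754) px
  c2 = (397.443660, 200.505355) px
  c3 = (208.472372, 251.280117) px
Planar DLT: solve 8×8 A·h = b for H (H[2,2]=1):
  H  [+1552.44531 +430.11389 +314.04478]
  H  [-282.86273 +1814.43012 +324.90010]
  H  [+0.43692 +0.97046 +1.00000]
B = K⁻¹H; ‖b₁‖=2.080500, ‖b₂‖=2.080500; λ = 2/(‖b₁‖+‖b₂‖) = 0.480654, sign → tz>0 ⇒ λ=+0.480654
r₁ = λ·B[:,0] = (+0.95435,-0.21240,+0.21001); r₂ = λ·B[:,1] = (+0.09313,+0.87963,+0.46646)
r₃ = r₁×r₂ = (-0.28381,-0.42560,+0.85925); SVD([r₁ r₂ r₃]) → R = UVᵀ:
  R  [+0.95435 +0.09313 -0.28381]
  R  [-0.21240 +0.87963 -0.42560]
  R  [+0.21001 +0.46646 +0.85925]
t = (+0.00923, +0.05178, +0.48065) m
tr R = 2.693231; θ = arccos((tr R − 1)/2) = 0.561203 rad = 32.155°
axis k = ((R−Rᵀ)₃₂, (R−Rᵀ)₁₃, (R−Rᵀ)₂₁) / (2 sinθ) = (+0.838078, -0.463933, -0.287038)
rvec = θ·k = (+0.470332, -0.260361, -0.161087)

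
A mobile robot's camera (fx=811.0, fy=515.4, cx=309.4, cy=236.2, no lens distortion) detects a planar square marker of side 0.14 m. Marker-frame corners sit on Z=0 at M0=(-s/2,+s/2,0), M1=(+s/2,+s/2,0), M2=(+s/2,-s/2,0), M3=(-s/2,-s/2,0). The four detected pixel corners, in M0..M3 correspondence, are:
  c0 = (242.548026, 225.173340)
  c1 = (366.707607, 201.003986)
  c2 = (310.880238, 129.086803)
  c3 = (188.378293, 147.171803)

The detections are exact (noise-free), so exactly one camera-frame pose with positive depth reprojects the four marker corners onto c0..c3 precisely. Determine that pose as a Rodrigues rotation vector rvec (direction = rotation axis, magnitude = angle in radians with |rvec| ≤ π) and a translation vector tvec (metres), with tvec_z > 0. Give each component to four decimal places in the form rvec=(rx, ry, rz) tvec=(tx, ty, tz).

Intrinsics K: fx=811.0, fy=515.4, cx=309.4, cy=236.2
Marker side s = 0.14 m; corners in marker frame (Z=0):
  M0 = (-0.0700, +0.0700, 0)
  M1 = (+0.0700, +0.0700, 0)
  M2 = (+0.0700, -0.0700, 0)
  M3 = (-0.0700, -0.0700, 0)
Detected image corners:
  c0 = (242.548026, 225.173340) px
  c1 = (366.707607, 201.003986) px
  c2 = (310.880238, 129.086803) px
  c3 = (188.378293, 147.171803) px
Planar DLT: solve 8×8 A·h = b for H (H[2,2]=1):
  H  [+1016.87480 +305.76469 +278.64171]
  H  [-64.20456 +479.36659 +174.41958]
  H  [+0.49100 -0.31496 +1.00000]
B = K⁻¹H; ‖b₁‖=1.225068, ‖b₂‖=1.225068; λ = 2/(‖b₁‖+‖b₂‖) = 0.816281, sign → tz>0 ⇒ λ=+0.816281
r₁ = λ·B[:,0] = (+0.87059,-0.28537,+0.40080); r₂ = λ·B[:,1] = (+0.40584,+0.87704,-0.25710)
r₃ = r₁×r₂ = (-0.27815,+0.38649,+0.87935); SVD([r₁ r₂ r₃]) → R = UVᵀ:
  R  [+0.87059 +0.40584 -0.27815]
  R  [-0.28537 +0.87704 +0.38649]
  R  [+0.40080 -0.25710 +0.87935]
t = (-0.03096, -0.09785, +0.81628) m
tr R = 2.626980; θ = arccos((tr R − 1)/2) = 0.620668 rad = 35.562°
axis k = ((R−Rᵀ)₃₂, (R−Rᵀ)₁₃, (R−Rᵀ)₂₁) / (2 sinθ) = (-0.553311, -0.583708, -0.594249)
rvec = θ·k = (-0.343422, -0.362289, -0.368832)

rvec=(-0.3434, -0.3623, -0.3688) tvec=(-0.0310, -0.0978, 0.8163)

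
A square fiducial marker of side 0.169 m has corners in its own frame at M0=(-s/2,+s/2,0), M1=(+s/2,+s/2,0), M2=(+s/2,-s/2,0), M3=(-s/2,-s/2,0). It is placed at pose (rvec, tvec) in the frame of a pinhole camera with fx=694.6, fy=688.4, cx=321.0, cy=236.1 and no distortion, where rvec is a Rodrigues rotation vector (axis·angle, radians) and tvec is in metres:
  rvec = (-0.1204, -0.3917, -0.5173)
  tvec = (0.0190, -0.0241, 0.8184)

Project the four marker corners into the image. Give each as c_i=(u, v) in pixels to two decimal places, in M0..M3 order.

c0=(315.84, 313.02) c1=(426.25, 244.37) c2=(356.69, 126.49) c3=(240.72, 184.95)

Intrinsics K: fx=694.6, fy=688.4, cx=321.0, cy=236.1
Marker side s = 0.169 m; corners in marker frame (Z=0):
  M0 = (-0.0845, +0.0845, 0)
  M1 = (+0.0845, +0.0845, 0)
  M2 = (+0.0845, -0.0845, 0)
  M3 = (-0.0845, -0.0845, 0)
rvec = (-0.1204, -0.3917, -0.5173), |rvec| = θ = 0.65994 rad = 37.812°
Rodrigues: sinθ=0.61307, 1−cosθ=0.20997; R = I + sinθ·[k]× + (1−cosθ)·[k]×²:
    [+0.79702 +0.50330 -0.33385]
    [-0.45782 +0.86400 +0.20954]
    [+0.39391 -0.01416 +0.91904]
t = (0.0190, -0.0241, 0.8184) m
M0: Pc = R·M0+t = (-0.00582, +0.08759, +0.78392); u = 694.6·(-0.00582)/0.78392 + 321.0 = 315.8437, v = 688.4·(+0.08759)/0.78392 + 236.1 = 313.0208
M1: Pc = R·M1+t = (+0.12888, +0.01022, +0.85049); u = 694.6·(+0.12888)/0.85049 + 321.0 = 426.2543, v = 688.4·(+0.01022)/0.85049 + 236.1 = 244.3737
M2: Pc = R·M2+t = (+0.04382, -0.13579, +0.85288); u = 694.6·(+0.04382)/0.85288 + 321.0 = 356.6871, v = 688.4·(-0.13579)/0.85288 + 236.1 = 126.4946
M3: Pc = R·M3+t = (-0.09088, -0.05842, +0.78631); u = 694.6·(-0.09088)/0.78631 + 321.0 = 240.7229, v = 688.4·(-0.05842)/0.78631 + 236.1 = 184.9529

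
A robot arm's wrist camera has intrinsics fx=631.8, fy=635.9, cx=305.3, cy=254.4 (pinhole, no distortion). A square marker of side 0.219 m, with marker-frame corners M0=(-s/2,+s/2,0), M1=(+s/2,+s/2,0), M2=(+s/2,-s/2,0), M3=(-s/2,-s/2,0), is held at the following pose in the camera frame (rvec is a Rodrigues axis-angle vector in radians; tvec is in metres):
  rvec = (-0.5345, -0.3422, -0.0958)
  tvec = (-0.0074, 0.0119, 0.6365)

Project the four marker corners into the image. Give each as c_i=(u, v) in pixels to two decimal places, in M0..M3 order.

Intrinsics K: fx=631.8, fy=635.9, cx=305.3, cy=254.4
Marker side s = 0.219 m; corners in marker frame (Z=0):
  M0 = (-0.1095, +0.1095, 0)
  M1 = (+0.1095, +0.1095, 0)
  M2 = (+0.1095, -0.1095, 0)
  M3 = (-0.1095, -0.1095, 0)
rvec = (-0.5345, -0.3422, -0.0958), |rvec| = θ = 0.64185 rad = 36.775°
Rodrigues: sinθ=0.59868, 1−cosθ=0.19901; R = I + sinθ·[k]× + (1−cosθ)·[k]×²:
    [+0.93900 +0.17771 -0.29445]
    [-0.00100 +0.85756 +0.51439]
    [+0.34392 -0.48271 +0.80542]
t = (-0.0074, 0.0119, 0.6365) m
M0: Pc = R·M0+t = (-0.09076, +0.10591, +0.54598); u = 631.8·(-0.09076)/0.54598 + 305.3 = 200.2736, v = 635.9·(+0.10591)/0.54598 + 254.4 = 377.7545
M1: Pc = R·M1+t = (+0.11488, +0.10569, +0.62130); u = 631.8·(+0.11488)/0.62130 + 305.3 = 422.1210, v = 635.9·(+0.10569)/0.62130 + 254.4 = 362.5765
M2: Pc = R·M2+t = (+0.07596, -0.08211, +0.72702); u = 631.8·(+0.07596)/0.72702 + 305.3 = 371.3124, v = 635.9·(-0.08211)/0.72702 + 254.4 = 182.5788
M3: Pc = R·M3+t = (-0.12968, -0.08189, +0.65170); u = 631.8·(-0.12968)/0.65170 + 305.3 = 179.5796, v = 635.9·(-0.08189)/0.65170 + 254.4 = 174.4921

c0=(200.27, 377.75) c1=(422.12, 362.58) c2=(371.31, 182.58) c3=(179.58, 174.49)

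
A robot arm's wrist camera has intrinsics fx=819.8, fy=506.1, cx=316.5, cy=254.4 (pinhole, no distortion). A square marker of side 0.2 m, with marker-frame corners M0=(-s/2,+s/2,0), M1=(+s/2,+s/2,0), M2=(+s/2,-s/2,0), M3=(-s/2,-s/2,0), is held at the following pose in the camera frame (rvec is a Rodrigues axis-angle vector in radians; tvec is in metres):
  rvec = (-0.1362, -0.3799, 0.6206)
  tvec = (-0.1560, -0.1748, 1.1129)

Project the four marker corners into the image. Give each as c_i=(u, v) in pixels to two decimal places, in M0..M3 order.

Intrinsics K: fx=819.8, fy=506.1, cx=316.5, cy=254.4
Marker side s = 0.2 m; corners in marker frame (Z=0):
  M0 = (-0.1000, +0.1000, 0)
  M1 = (+0.1000, +0.1000, 0)
  M2 = (+0.1000, -0.1000, 0)
  M3 = (-0.1000, -0.1000, 0)
rvec = (-0.1362, -0.3799, 0.6206), |rvec| = θ = 0.74028 rad = 42.415°
Rodrigues: sinθ=0.67450, 1−cosθ=0.26172; R = I + sinθ·[k]× + (1−cosθ)·[k]×²:
    [+0.74714 -0.54074 -0.38651]
    [+0.59016 +0.80720 +0.01150]
    [+0.30577 -0.23669 +0.92221]
t = (-0.1560, -0.1748, 1.1129) m
M0: Pc = R·M0+t = (-0.28479, -0.15310, +1.05865); u = 819.8·(-0.28479)/1.05865 + 316.5 = 95.9662, v = 506.1·(-0.15310)/1.05865 + 254.4 = 181.2111
M1: Pc = R·M1+t = (-0.13536, -0.03506, +1.11981); u = 819.8·(-0.13536)/1.11981 + 316.5 = 217.4042, v = 506.1·(-0.03506)/1.11981 + 254.4 = 238.5529
M2: Pc = R·M2+t = (-0.02721, -0.19650, +1.16715); u = 819.8·(-0.02721)/1.16715 + 316.5 = 297.3861, v = 506.1·(-0.19650)/1.16715 + 254.4 = 169.1915
M3: Pc = R·M3+t = (-0.17664, -0.31454, +1.10599); u = 819.8·(-0.17664)/1.10599 + 316.5 = 185.5684, v = 506.1·(-0.31454)/1.10599 + 254.4 = 110.4687

c0=(95.97, 181.21) c1=(217.40, 238.55) c2=(297.39, 169.19) c3=(185.57, 110.47)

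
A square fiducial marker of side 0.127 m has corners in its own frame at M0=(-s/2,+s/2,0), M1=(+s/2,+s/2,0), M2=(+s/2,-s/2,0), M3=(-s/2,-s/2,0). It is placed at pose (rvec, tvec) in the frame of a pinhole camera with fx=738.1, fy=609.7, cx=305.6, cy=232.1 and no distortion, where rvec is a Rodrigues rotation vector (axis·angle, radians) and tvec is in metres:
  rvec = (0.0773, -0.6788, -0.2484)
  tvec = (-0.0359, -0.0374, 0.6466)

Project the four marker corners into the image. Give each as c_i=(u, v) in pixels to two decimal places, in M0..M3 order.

c0=(221.07, 271.66) c1=(331.68, 239.14) c2=(304.40, 128.48) c3=(186.70, 147.67)

Intrinsics K: fx=738.1, fy=609.7, cx=305.6, cy=232.1
Marker side s = 0.127 m; corners in marker frame (Z=0):
  M0 = (-0.0635, +0.0635, 0)
  M1 = (+0.0635, +0.0635, 0)
  M2 = (+0.0635, -0.0635, 0)
  M3 = (-0.0635, -0.0635, 0)
rvec = (0.0773, -0.6788, -0.2484), |rvec| = θ = 0.72694 rad = 41.651°
Rodrigues: sinθ=0.66459, 1−cosθ=0.25279; R = I + sinθ·[k]× + (1−cosθ)·[k]×²:
    [+0.75007 +0.20199 -0.62976]
    [-0.25219 +0.96763 +0.00999]
    [+0.61139 +0.15133 +0.77673]
t = (-0.0359, -0.0374, 0.6466) m
M0: Pc = R·M0+t = (-0.07070, +0.04006, +0.61739); u = 738.1·(-0.07070)/0.61739 + 305.6 = 221.0732, v = 609.7·(+0.04006)/0.61739 + 232.1 = 271.6598
M1: Pc = R·M1+t = (+0.02456, +0.00803, +0.69503); u = 738.1·(+0.02456)/0.69503 + 305.6 = 331.6774, v = 609.7·(+0.00803)/0.69503 + 232.1 = 239.1440
M2: Pc = R·M2+t = (-0.00110, -0.11486, +0.67581); u = 738.1·(-0.00110)/0.67581 + 305.6 = 304.4016, v = 609.7·(-0.11486)/0.67581 + 232.1 = 128.4779
M3: Pc = R·M3+t = (-0.09636, -0.08283, +0.59817); u = 738.1·(-0.09636)/0.59817 + 305.6 = 186.7031, v = 609.7·(-0.08283)/0.59817 + 232.1 = 147.6731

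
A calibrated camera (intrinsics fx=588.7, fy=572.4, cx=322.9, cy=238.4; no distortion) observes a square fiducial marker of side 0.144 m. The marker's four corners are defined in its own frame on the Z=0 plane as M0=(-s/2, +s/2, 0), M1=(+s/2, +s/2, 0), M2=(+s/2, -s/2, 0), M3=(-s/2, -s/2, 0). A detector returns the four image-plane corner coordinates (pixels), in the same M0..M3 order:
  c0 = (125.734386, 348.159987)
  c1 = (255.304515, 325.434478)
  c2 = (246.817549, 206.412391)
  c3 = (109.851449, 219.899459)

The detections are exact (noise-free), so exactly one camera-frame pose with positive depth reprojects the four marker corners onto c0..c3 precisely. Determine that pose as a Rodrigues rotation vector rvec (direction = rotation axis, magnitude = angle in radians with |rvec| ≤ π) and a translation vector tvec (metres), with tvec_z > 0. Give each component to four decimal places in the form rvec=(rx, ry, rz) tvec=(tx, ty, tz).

rvec=(0.2053, -0.3856, -0.0824) tvec=(-0.1480, 0.0423, 0.6425)

Intrinsics K: fx=588.7, fy=572.4, cx=322.9, cy=238.4
Marker side s = 0.144 m; corners in marker frame (Z=0):
  M0 = (-0.0720, +0.0720, 0)
  M1 = (+0.0720, +0.0720, 0)
  M2 = (+0.0720, -0.0720, 0)
  M3 = (-0.0720, -0.0720, 0)
Detected image corners:
  c0 = (125.734386, 348.159987) px
  c1 = (255.304515, 325.434478) px
  c2 = (246.817549, 206.412391) px
  c3 = (109.851449, 219.899459) px
Planar DLT: solve 8×8 A·h = b for H (H[2,2]=1):
  H  [+1029.55990 +145.07206 +187.29700]
  H  [+29.60229 +949.01018 +276.09090]
  H  [+0.56772 +0.33349 +1.00000]
B = K⁻¹H; ‖b₁‖=1.556526, ‖b₂‖=1.556526; λ = 2/(‖b₁‖+‖b₂‖) = 0.642456, sign → tz>0 ⇒ λ=+0.642456
r₁ = λ·B[:,0] = (+0.92352,-0.11868,+0.36474); r₂ = λ·B[:,1] = (+0.04080,+0.97593,+0.21425)
r₃ = r₁×r₂ = (-0.38139,-0.18298,+0.90613); SVD([r₁ r₂ r₃]) → R = UVᵀ:
  R  [+0.92352 +0.04080 -0.38139]
  R  [-0.11868 +0.97593 -0.18298]
  R  [+0.36474 +0.21425 +0.90613]
t = (-0.14799, +0.04230, +0.64246) m
tr R = 2.805567; θ = arccos((tr R − 1)/2) = 0.444599 rad = 25.474°
axis k = ((R−Rᵀ)₃₂, (R−Rᵀ)₁₃, (R−Rᵀ)₂₁) / (2 sinθ) = (+0.461796, -0.867391, -0.185410)
rvec = θ·k = (+0.205314, -0.385641, -0.082433)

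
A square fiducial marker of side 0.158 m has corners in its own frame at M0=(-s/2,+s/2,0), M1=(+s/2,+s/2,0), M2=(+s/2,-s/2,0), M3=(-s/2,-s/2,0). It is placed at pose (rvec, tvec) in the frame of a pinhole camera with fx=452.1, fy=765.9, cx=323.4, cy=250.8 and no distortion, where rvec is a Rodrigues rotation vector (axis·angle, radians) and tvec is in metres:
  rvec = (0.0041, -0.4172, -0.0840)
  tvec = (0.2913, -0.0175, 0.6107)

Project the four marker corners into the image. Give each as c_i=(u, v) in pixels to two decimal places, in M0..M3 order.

Intrinsics K: fx=452.1, fy=765.9, cx=323.4, cy=250.8
Marker side s = 0.158 m; corners in marker frame (Z=0):
  M0 = (-0.0790, +0.0790, 0)
  M1 = (+0.0790, +0.0790, 0)
  M2 = (+0.0790, -0.0790, 0)
  M3 = (-0.0790, -0.0790, 0)
rvec = (0.0041, -0.4172, -0.0840), |rvec| = θ = 0.42559 rad = 24.385°
Rodrigues: sinθ=0.41286, 1−cosθ=0.08921; R = I + sinθ·[k]× + (1−cosθ)·[k]×²:
    [+0.91080 +0.08064 -0.40489]
    [-0.08233 +0.99652 +0.01328]
    [+0.40455 +0.02124 +0.91427]
t = (0.2913, -0.0175, 0.6107) m
M0: Pc = R·M0+t = (+0.22572, +0.06773, +0.58042); u = 452.1·(+0.22572)/0.58042 + 323.4 = 499.2161, v = 765.9·(+0.06773)/0.58042 + 250.8 = 340.1727
M1: Pc = R·M1+t = (+0.36962, +0.05472, +0.64434); u = 452.1·(+0.36962)/0.64434 + 323.4 = 582.7474, v = 765.9·(+0.05472)/0.64434 + 250.8 = 315.8446
M2: Pc = R·M2+t = (+0.35688, -0.10273, +0.64098); u = 452.1·(+0.35688)/0.64098 + 323.4 = 575.1179, v = 765.9·(-0.10273)/0.64098 + 250.8 = 128.0507
M3: Pc = R·M3+t = (+0.21298, -0.08972, +0.57706); u = 452.1·(+0.21298)/0.57706 + 323.4 = 490.2558, v = 765.9·(-0.08972)/0.57706 + 250.8 = 131.7191

c0=(499.22, 340.17) c1=(582.75, 315.84) c2=(575.12, 128.05) c3=(490.26, 131.72)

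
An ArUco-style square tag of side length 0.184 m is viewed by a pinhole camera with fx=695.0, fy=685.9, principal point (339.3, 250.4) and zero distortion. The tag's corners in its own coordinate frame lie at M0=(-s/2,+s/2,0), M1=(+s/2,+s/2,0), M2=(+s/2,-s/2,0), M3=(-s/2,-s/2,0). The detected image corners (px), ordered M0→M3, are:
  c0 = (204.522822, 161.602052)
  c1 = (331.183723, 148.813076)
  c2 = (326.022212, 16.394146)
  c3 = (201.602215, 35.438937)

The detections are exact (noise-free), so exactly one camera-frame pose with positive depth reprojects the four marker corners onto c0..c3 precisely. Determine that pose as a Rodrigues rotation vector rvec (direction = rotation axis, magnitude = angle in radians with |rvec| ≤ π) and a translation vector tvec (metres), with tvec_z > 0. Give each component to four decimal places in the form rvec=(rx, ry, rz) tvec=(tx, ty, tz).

Intrinsics K: fx=695.0, fy=685.9, cx=339.3, cy=250.4
Marker side s = 0.184 m; corners in marker frame (Z=0):
  M0 = (-0.0920, +0.0920, 0)
  M1 = (+0.0920, +0.0920, 0)
  M2 = (+0.0920, -0.0920, 0)
  M3 = (-0.0920, -0.0920, 0)
Detected image corners:
  c0 = (204.522822, 161.602052) px
  c1 = (331.183723, 148.813076) px
  c2 = (326.022212, 16.394146) px
  c3 = (201.602215, 35.438937) px
Planar DLT: solve 8×8 A·h = b for H (H[2,2]=1):
  H  [+609.44460 -1.63678 +264.23506]
  H  [-111.44068 +694.25305 +90.23800]
  H  [-0.27382 -0.08820 +1.00000]
B = K⁻¹H; ‖b₁‖=1.048884, ‖b₂‖=1.048884; λ = 2/(‖b₁‖+‖b₂‖) = 0.953395, sign → tz>0 ⇒ λ=+0.953395
r₁ = λ·B[:,0] = (+0.96348,-0.05960,-0.26106); r₂ = λ·B[:,1] = (+0.03881,+0.99570,-0.08409)
r₃ = r₁×r₂ = (+0.26495,+0.07089,+0.96165); SVD([r₁ r₂ r₃]) → R = UVᵀ:
  R  [+0.96348 +0.03881 +0.26495]
  R  [-0.05960 +0.99570 +0.07089]
  R  [-0.26106 -0.08409 +0.96165]
t = (-0.10297, -0.22262, +0.95339) m
tr R = 2.920836; θ = arccos((tr R − 1)/2) = 0.282297 rad = 16.174°
axis k = ((R−Rᵀ)₃₂, (R−Rᵀ)₁₃, (R−Rᵀ)₂₁) / (2 sinθ) = (-0.278164, +0.944155, -0.176626)
rvec = θ·k = (-0.078525, +0.266532, -0.049861)

rvec=(-0.0785, 0.2665, -0.0499) tvec=(-0.1030, -0.2226, 0.9534)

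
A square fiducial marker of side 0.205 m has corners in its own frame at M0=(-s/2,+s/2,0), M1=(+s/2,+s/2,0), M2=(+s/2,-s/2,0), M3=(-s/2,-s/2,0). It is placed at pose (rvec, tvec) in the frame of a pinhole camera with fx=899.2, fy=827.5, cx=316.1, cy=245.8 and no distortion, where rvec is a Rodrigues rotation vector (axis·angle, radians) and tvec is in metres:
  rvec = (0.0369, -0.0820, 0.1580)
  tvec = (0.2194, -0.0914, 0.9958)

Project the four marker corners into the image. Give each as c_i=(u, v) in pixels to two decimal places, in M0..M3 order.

c0=(408.96, 240.62) c1=(587.42, 266.91) c2=(618.31, 99.86) c3=(439.26, 70.46)

Intrinsics K: fx=899.2, fy=827.5, cx=316.1, cy=245.8
Marker side s = 0.205 m; corners in marker frame (Z=0):
  M0 = (-0.1025, +0.1025, 0)
  M1 = (+0.1025, +0.1025, 0)
  M2 = (+0.1025, -0.1025, 0)
  M3 = (-0.1025, -0.1025, 0)
rvec = (0.0369, -0.0820, 0.1580), |rvec| = θ = 0.18180 rad = 10.416°
Rodrigues: sinθ=0.18080, 1−cosθ=0.01648; R = I + sinθ·[k]× + (1−cosθ)·[k]×²:
    [+0.98420 -0.15864 -0.07864]
    [+0.15562 +0.98687 -0.04316]
    [+0.08446 +0.03024 +0.99597]
t = (0.2194, -0.0914, 0.9958) m
M0: Pc = R·M0+t = (+0.10226, -0.00620, +0.99024); u = 899.2·(+0.10226)/0.99024 + 316.1 = 408.9573, v = 827.5·(-0.00620)/0.99024 + 245.8 = 240.6216
M1: Pc = R·M1+t = (+0.30402, +0.02571, +1.00756); u = 899.2·(+0.30402)/1.00756 + 316.1 = 587.4245, v = 827.5·(+0.02571)/1.00756 + 245.8 = 266.9120
M2: Pc = R·M2+t = (+0.33654, -0.17660, +1.00136); u = 899.2·(+0.33654)/1.00136 + 316.1 = 618.3075, v = 827.5·(-0.17660)/1.00136 + 245.8 = 99.8589
M3: Pc = R·M3+t = (+0.13478, -0.20851, +0.98404); u = 899.2·(+0.13478)/0.98404 + 316.1 = 439.2594, v = 827.5·(-0.20851)/0.98404 + 245.8 = 70.4638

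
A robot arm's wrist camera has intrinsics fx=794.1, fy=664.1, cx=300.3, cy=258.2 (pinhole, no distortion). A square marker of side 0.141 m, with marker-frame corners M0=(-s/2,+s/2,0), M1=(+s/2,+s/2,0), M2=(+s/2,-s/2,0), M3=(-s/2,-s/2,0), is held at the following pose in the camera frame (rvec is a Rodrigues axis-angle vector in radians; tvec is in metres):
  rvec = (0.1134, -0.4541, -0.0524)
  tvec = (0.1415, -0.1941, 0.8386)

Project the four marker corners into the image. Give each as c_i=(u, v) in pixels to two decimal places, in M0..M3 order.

c0=(378.11, 161.57) c1=(487.16, 160.24) c2=(487.58, 50.34) c3=(376.24, 43.28)

Intrinsics K: fx=794.1, fy=664.1, cx=300.3, cy=258.2
Marker side s = 0.141 m; corners in marker frame (Z=0):
  M0 = (-0.0705, +0.0705, 0)
  M1 = (+0.0705, +0.0705, 0)
  M2 = (+0.0705, -0.0705, 0)
  M3 = (-0.0705, -0.0705, 0)
rvec = (0.1134, -0.4541, -0.0524), |rvec| = θ = 0.47097 rad = 26.985°
Rodrigues: sinθ=0.45375, 1−cosθ=0.10887; R = I + sinθ·[k]× + (1−cosθ)·[k]×²:
    [+0.89744 +0.02521 -0.44041]
    [-0.07576 +0.99234 -0.09757]
    [+0.43458 +0.12093 +0.89248]
t = (0.1415, -0.1941, 0.8386) m
M0: Pc = R·M0+t = (+0.08001, -0.11880, +0.81649); u = 794.1·(+0.08001)/0.81649 + 300.3 = 378.1139, v = 664.1·(-0.11880)/0.81649 + 258.2 = 161.5735
M1: Pc = R·M1+t = (+0.20655, -0.12948, +0.87776); u = 794.1·(+0.20655)/0.87776 + 300.3 = 487.1599, v = 664.1·(-0.12948)/0.87776 + 258.2 = 160.2370
M2: Pc = R·M2+t = (+0.20299, -0.26940, +0.86071); u = 794.1·(+0.20299)/0.86071 + 300.3 = 487.5824, v = 664.1·(-0.26940)/0.86071 + 258.2 = 50.3382
M3: Pc = R·M3+t = (+0.07645, -0.25872, +0.79944); u = 794.1·(+0.07645)/0.79944 + 300.3 = 376.2429, v = 664.1·(-0.25872)/0.79944 + 258.2 = 43.2795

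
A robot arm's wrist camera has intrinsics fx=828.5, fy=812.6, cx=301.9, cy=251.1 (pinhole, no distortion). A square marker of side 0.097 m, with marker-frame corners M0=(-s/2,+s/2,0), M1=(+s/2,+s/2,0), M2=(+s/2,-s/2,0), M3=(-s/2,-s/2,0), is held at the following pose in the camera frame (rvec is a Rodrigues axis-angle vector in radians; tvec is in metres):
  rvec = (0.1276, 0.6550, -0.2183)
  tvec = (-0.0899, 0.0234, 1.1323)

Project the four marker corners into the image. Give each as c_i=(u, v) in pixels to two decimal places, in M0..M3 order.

Intrinsics K: fx=828.5, fy=812.6, cx=301.9, cy=251.1
Marker side s = 0.097 m; corners in marker frame (Z=0):
  M0 = (-0.0485, +0.0485, 0)
  M1 = (+0.0485, +0.0485, 0)
  M2 = (+0.0485, -0.0485, 0)
  M3 = (-0.0485, -0.0485, 0)
rvec = (0.1276, 0.6550, -0.2183), |rvec| = θ = 0.70211 rad = 40.228°
Rodrigues: sinθ=0.64583, 1−cosθ=0.23652; R = I + sinθ·[k]× + (1−cosθ)·[k]×²:
    [+0.77129 +0.24090 +0.58913]
    [-0.16070 +0.96932 -0.18598]
    [-0.61586 +0.04877 +0.78634]
t = (-0.0899, 0.0234, 1.1323) m
M0: Pc = R·M0+t = (-0.11562, +0.07821, +1.16453); u = 828.5·(-0.11562)/1.16453 + 301.9 = 219.6402, v = 812.6·(+0.07821)/1.16453 + 251.1 = 305.6715
M1: Pc = R·M1+t = (-0.04081, +0.06262, +1.10480); u = 828.5·(-0.04081)/1.10480 + 301.9 = 271.2971, v = 812.6·(+0.06262)/1.10480 + 251.1 = 297.1570
M2: Pc = R·M2+t = (-0.06418, -0.03141, +1.10007); u = 828.5·(-0.06418)/1.10007 + 301.9 = 253.5666, v = 812.6·(-0.03141)/1.10007 + 251.1 = 227.9008
M3: Pc = R·M3+t = (-0.13899, -0.01582, +1.15980); u = 828.5·(-0.13899)/1.15980 + 301.9 = 202.6122, v = 812.6·(-0.01582)/1.15980 + 251.1 = 240.0172

c0=(219.64, 305.67) c1=(271.30, 297.16) c2=(253.57, 227.90) c3=(202.61, 240.02)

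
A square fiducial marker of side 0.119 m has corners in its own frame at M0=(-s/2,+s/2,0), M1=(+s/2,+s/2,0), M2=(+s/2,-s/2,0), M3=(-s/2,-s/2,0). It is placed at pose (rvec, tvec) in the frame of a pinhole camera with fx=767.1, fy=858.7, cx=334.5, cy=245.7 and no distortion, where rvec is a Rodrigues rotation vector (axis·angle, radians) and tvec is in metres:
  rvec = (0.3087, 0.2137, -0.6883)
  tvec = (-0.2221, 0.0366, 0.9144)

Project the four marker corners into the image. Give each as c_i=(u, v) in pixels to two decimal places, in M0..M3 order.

Intrinsics K: fx=767.1, fy=858.7, cx=334.5, cy=245.7
Marker side s = 0.119 m; corners in marker frame (Z=0):
  M0 = (-0.0595, +0.0595, 0)
  M1 = (+0.0595, +0.0595, 0)
  M2 = (+0.0595, -0.0595, 0)
  M3 = (-0.0595, -0.0595, 0)
rvec = (0.3087, 0.2137, -0.6883), |rvec| = θ = 0.78404 rad = 44.922°
Rodrigues: sinθ=0.70615, 1−cosθ=0.29193; R = I + sinθ·[k]× + (1−cosθ)·[k]×²:
    [+0.75332 +0.65125 +0.09156]
    [-0.58859 +0.72975 -0.34788]
    [-0.29338 +0.20818 +0.93306]
t = (-0.2221, 0.0366, 0.9144) m
M0: Pc = R·M0+t = (-0.22817, +0.11504, +0.94424); u = 767.1·(-0.22817)/0.94424 + 334.5 = 149.1325, v = 858.7·(+0.11504)/0.94424 + 245.7 = 350.3193
M1: Pc = R·M1+t = (-0.13853, +0.04500, +0.90933); u = 767.1·(-0.13853)/0.90933 + 334.5 = 217.6394, v = 858.7·(+0.04500)/0.90933 + 245.7 = 288.1938
M2: Pc = R·M2+t = (-0.21603, -0.04184, +0.88456); u = 767.1·(-0.21603)/0.88456 + 334.5 = 147.1590, v = 858.7·(-0.04184)/0.88456 + 245.7 = 205.0818
M3: Pc = R·M3+t = (-0.30567, +0.02820, +0.91947); u = 767.1·(-0.30567)/0.91947 + 334.5 = 79.4824, v = 858.7·(+0.02820)/0.91947 + 245.7 = 272.0368

c0=(149.13, 350.32) c1=(217.64, 288.19) c2=(147.16, 205.08) c3=(79.48, 272.04)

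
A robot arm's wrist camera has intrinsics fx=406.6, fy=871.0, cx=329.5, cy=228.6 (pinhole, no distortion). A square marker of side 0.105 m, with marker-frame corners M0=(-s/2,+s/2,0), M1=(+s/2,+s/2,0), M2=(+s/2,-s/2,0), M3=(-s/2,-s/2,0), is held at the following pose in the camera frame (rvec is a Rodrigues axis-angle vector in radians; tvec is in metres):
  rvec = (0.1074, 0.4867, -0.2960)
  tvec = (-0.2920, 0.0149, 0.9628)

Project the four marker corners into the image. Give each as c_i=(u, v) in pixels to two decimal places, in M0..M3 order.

Intrinsics K: fx=406.6, fy=871.0, cx=329.5, cy=228.6
Marker side s = 0.105 m; corners in marker frame (Z=0):
  M0 = (-0.0525, +0.0525, 0)
  M1 = (+0.0525, +0.0525, 0)
  M2 = (+0.0525, -0.0525, 0)
  M3 = (-0.0525, -0.0525, 0)
rvec = (0.1074, 0.4867, -0.2960), |rvec| = θ = 0.57968 rad = 33.213°
Rodrigues: sinθ=0.54776, 1−cosθ=0.16336; R = I + sinθ·[k]× + (1−cosθ)·[k]×²:
    [+0.84225 +0.30511 +0.44444]
    [-0.25429 +0.95180 -0.17152]
    [-0.47535 +0.03145 +0.87923]
t = (-0.2920, 0.0149, 0.9628) m
M0: Pc = R·M0+t = (-0.32020, +0.07822, +0.98941); u = 406.6·(-0.32020)/0.98941 + 329.5 = 197.9129, v = 871.0·(+0.07822)/0.98941 + 228.6 = 297.4585
M1: Pc = R·M1+t = (-0.23176, +0.05152, +0.93950); u = 406.6·(-0.23176)/0.93950 + 329.5 = 229.1960, v = 871.0·(+0.05152)/0.93950 + 228.6 = 276.3632
M2: Pc = R·M2+t = (-0.26380, -0.04842, +0.93619); u = 406.6·(-0.26380)/0.93619 + 329.5 = 214.9283, v = 871.0·(-0.04842)/0.93619 + 228.6 = 183.5523
M3: Pc = R·M3+t = (-0.35224, -0.02172, +0.98610); u = 406.6·(-0.35224)/0.98610 + 329.5 = 184.2627, v = 871.0·(-0.02172)/0.98610 + 228.6 = 209.4159

c0=(197.91, 297.46) c1=(229.20, 276.36) c2=(214.93, 183.55) c3=(184.26, 209.42)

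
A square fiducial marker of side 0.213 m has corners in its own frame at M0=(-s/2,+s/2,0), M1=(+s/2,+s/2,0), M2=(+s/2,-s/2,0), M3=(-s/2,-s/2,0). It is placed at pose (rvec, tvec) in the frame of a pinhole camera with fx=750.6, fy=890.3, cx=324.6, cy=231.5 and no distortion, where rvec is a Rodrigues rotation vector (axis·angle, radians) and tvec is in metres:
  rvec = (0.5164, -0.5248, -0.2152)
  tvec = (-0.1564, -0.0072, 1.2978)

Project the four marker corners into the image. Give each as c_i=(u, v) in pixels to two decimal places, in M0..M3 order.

c0=(187.15, 311.73) c1=(292.82, 262.68) c2=(281.91, 139.99) c3=(165.63, 184.39)

Intrinsics K: fx=750.6, fy=890.3, cx=324.6, cy=231.5
Marker side s = 0.213 m; corners in marker frame (Z=0):
  M0 = (-0.1065, +0.1065, 0)
  M1 = (+0.1065, +0.1065, 0)
  M2 = (+0.1065, -0.1065, 0)
  M3 = (-0.1065, -0.1065, 0)
rvec = (0.5164, -0.5248, -0.2152), |rvec| = θ = 0.76707 rad = 43.950°
Rodrigues: sinθ=0.69403, 1−cosθ=0.28005; R = I + sinθ·[k]× + (1−cosθ)·[k]×²:
    [+0.84687 +0.06572 -0.52772]
    [-0.32370 +0.85103 -0.41347]
    [+0.42194 +0.52098 +0.74199]
t = (-0.1564, -0.0072, 1.2978) m
M0: Pc = R·M0+t = (-0.23959, +0.11791, +1.30835); u = 750.6·(-0.23959)/1.30835 + 324.6 = 187.1456, v = 890.3·(+0.11791)/1.30835 + 231.5 = 311.7342
M1: Pc = R·M1+t = (-0.05921, +0.04896, +1.39822); u = 750.6·(-0.05921)/1.39822 + 324.6 = 292.8151, v = 890.3·(+0.04896)/1.39822 + 231.5 = 262.6756
M2: Pc = R·M2+t = (-0.07321, -0.13231, +1.28725); u = 750.6·(-0.07321)/1.28725 + 324.6 = 281.9126, v = 890.3·(-0.13231)/1.28725 + 231.5 = 139.9914
M3: Pc = R·M3+t = (-0.25359, -0.06336, +1.19738); u = 750.6·(-0.25359)/1.19738 + 324.6 = 165.6317, v = 890.3·(-0.06336)/1.19738 + 231.5 = 184.3882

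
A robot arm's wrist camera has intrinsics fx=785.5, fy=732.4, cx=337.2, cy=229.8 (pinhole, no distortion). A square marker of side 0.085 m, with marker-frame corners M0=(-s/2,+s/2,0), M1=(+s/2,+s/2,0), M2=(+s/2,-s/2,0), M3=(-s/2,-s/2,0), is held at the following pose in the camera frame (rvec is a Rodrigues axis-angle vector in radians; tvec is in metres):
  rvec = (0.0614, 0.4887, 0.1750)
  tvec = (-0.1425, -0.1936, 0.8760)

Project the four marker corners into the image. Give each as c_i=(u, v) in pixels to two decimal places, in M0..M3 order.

c0=(174.94, 99.95) c1=(234.91, 107.18) c2=(245.83, 34.13) c3=(184.81, 30.04)

Intrinsics K: fx=785.5, fy=732.4, cx=337.2, cy=229.8
Marker side s = 0.085 m; corners in marker frame (Z=0):
  M0 = (-0.0425, +0.0425, 0)
  M1 = (+0.0425, +0.0425, 0)
  M2 = (+0.0425, -0.0425, 0)
  M3 = (-0.0425, -0.0425, 0)
rvec = (0.0614, 0.4887, 0.1750), |rvec| = θ = 0.52271 rad = 29.949°
Rodrigues: sinθ=0.49923, 1−cosθ=0.13353; R = I + sinθ·[k]× + (1−cosθ)·[k]×²:
    [+0.86831 -0.15247 +0.47200]
    [+0.18180 +0.98319 -0.01685]
    [-0.46150 +0.10044 +0.88144]
t = (-0.1425, -0.1936, 0.8760) m
M0: Pc = R·M0+t = (-0.18588, -0.15954, +0.89988); u = 785.5·(-0.18588)/0.89988 + 337.2 = 174.9438, v = 732.4·(-0.15954)/0.89988 + 229.8 = 99.9520
M1: Pc = R·M1+t = (-0.11208, -0.14409, +0.86066); u = 785.5·(-0.11208)/0.86066 + 337.2 = 234.9100, v = 732.4·(-0.14409)/0.86066 + 229.8 = 107.1842
M2: Pc = R·M2+t = (-0.09912, -0.22766, +0.85212); u = 785.5·(-0.09912)/0.85212 + 337.2 = 245.8323, v = 732.4·(-0.22766)/0.85212 + 229.8 = 34.1259
M3: Pc = R·M3+t = (-0.17292, -0.24311, +0.89134); u = 785.5·(-0.17292)/0.89134 + 337.2 = 184.8110, v = 732.4·(-0.24311)/0.89134 + 229.8 = 30.0396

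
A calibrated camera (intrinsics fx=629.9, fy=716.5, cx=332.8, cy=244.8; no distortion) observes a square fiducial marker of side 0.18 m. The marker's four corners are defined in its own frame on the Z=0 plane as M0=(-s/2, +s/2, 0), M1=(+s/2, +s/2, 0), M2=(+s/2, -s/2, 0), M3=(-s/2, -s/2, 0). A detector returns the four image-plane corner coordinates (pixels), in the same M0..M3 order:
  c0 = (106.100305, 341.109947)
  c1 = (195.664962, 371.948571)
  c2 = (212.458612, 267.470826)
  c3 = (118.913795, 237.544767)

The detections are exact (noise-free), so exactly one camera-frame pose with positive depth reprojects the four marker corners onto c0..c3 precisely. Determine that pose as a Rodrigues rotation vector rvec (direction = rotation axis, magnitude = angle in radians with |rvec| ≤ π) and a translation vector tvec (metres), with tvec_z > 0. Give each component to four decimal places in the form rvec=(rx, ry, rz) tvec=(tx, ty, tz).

Intrinsics K: fx=629.9, fy=716.5, cx=332.8, cy=244.8
Marker side s = 0.18 m; corners in marker frame (Z=0):
  M0 = (-0.0900, +0.0900, 0)
  M1 = (+0.0900, +0.0900, 0)
  M2 = (+0.0900, -0.0900, 0)
  M3 = (-0.0900, -0.0900, 0)
Detected image corners:
  c0 = (106.100305, 341.109947) px
  c1 = (195.664962, 371.948571) px
  c2 = (212.458612, 267.470826) px
  c3 = (118.913795, 237.544767) px
Planar DLT: solve 8×8 A·h = b for H (H[2,2]=1):
  H  [+490.38674 -46.81546 +157.66653]
  H  [+134.15684 +645.80912 +305.40713]
  H  [-0.11390 +0.22310 +1.00000]
B = K⁻¹H; ‖b₁‖=0.876085, ‖b₂‖=0.876085; λ = 2/(‖b₁‖+‖b₂‖) = 1.141441, sign → tz>0 ⇒ λ=+1.141441
r₁ = λ·B[:,0] = (+0.95732,+0.25814,-0.13001); r₂ = λ·B[:,1] = (-0.21938,+0.94182,+0.25466)
r₃ = r₁×r₂ = (+0.18818,-0.21527,+0.95825); SVD([r₁ r₂ r₃]) → R = UVᵀ:
  R  [+0.95732 -0.21938 +0.18818]
  R  [+0.25814 +0.94182 -0.21527]
  R  [-0.13001 +0.25466 +0.95825]
t = (-0.31736, +0.09655, +1.14144) m
tr R = 2.857391; θ = arccos((tr R − 1)/2) = 0.379917 rad = 21.768°
axis k = ((R−Rᵀ)₃₂, (R−Rᵀ)₁₃, (R−Rᵀ)₂₁) / (2 sinθ) = (+0.633584, +0.429015, +0.643830)
rvec = θ·k = (+0.240709, +0.162990, +0.244602)

rvec=(0.2407, 0.1630, 0.2446) tvec=(-0.3174, 0.0966, 1.1414)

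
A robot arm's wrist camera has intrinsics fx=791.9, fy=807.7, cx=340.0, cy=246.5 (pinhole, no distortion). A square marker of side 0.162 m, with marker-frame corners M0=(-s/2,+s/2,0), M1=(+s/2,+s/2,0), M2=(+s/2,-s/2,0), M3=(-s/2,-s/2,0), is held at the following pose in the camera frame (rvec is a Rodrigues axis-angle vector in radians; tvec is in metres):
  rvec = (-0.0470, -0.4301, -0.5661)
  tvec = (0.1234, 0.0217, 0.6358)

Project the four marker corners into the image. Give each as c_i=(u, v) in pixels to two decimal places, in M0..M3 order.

c0=(476.43, 420.92) c1=(607.16, 305.02) c2=(509.56, 139.19) c3=(365.43, 239.07)

Intrinsics K: fx=791.9, fy=807.7, cx=340.0, cy=246.5
Marker side s = 0.162 m; corners in marker frame (Z=0):
  M0 = (-0.0810, +0.0810, 0)
  M1 = (+0.0810, +0.0810, 0)
  M2 = (+0.0810, -0.0810, 0)
  M3 = (-0.0810, -0.0810, 0)
rvec = (-0.0470, -0.4301, -0.5661), |rvec| = θ = 0.71251 rad = 40.824°
Rodrigues: sinθ=0.65373, 1−cosθ=0.24327; R = I + sinθ·[k]× + (1−cosθ)·[k]×²:
    [+0.75778 +0.52909 -0.38187]
    [-0.50972 +0.84537 +0.15980]
    [+0.40737 +0.07355 +0.91030]
t = (0.1234, 0.0217, 0.6358) m
M0: Pc = R·M0+t = (+0.10488, +0.13146, +0.60876); u = 791.9·(+0.10488)/0.60876 + 340.0 = 476.4265, v = 807.7·(+0.13146)/0.60876 + 246.5 = 420.9232
M1: Pc = R·M1+t = (+0.22764, +0.04889, +0.67475); u = 791.9·(+0.22764)/0.67475 + 340.0 = 607.1572, v = 807.7·(+0.04889)/0.67475 + 246.5 = 305.0204
M2: Pc = R·M2+t = (+0.14192, -0.08806, +0.66284); u = 791.9·(+0.14192)/0.66284 + 340.0 = 509.5582, v = 807.7·(-0.08806)/0.66284 + 246.5 = 139.1923
M3: Pc = R·M3+t = (+0.01916, -0.00549, +0.59685); u = 791.9·(+0.01916)/0.59685 + 340.0 = 365.4258, v = 807.7·(-0.00549)/0.59685 + 246.5 = 239.0730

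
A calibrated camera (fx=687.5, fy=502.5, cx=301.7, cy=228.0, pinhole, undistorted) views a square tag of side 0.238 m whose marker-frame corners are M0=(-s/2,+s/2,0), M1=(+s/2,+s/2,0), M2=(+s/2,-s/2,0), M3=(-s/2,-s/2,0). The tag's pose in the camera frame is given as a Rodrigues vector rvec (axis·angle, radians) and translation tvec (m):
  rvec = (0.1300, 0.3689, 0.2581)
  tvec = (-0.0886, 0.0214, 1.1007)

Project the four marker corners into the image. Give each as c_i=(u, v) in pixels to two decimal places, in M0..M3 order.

c0=(169.97, 272.61) c1=(296.46, 306.07) c2=(331.69, 198.85) c3=(198.04, 171.89)

Intrinsics K: fx=687.5, fy=502.5, cx=301.7, cy=228.0
Marker side s = 0.238 m; corners in marker frame (Z=0):
  M0 = (-0.1190, +0.1190, 0)
  M1 = (+0.1190, +0.1190, 0)
  M2 = (+0.1190, -0.1190, 0)
  M3 = (-0.1190, -0.1190, 0)
rvec = (0.1300, 0.3689, 0.2581), |rvec| = θ = 0.46862 rad = 26.850°
Rodrigues: sinθ=0.45165, 1−cosθ=0.10781; R = I + sinθ·[k]× + (1−cosθ)·[k]×²:
    [+0.90049 -0.22521 +0.37202]
    [+0.27230 +0.95900 -0.07855]
    [-0.33907 +0.17204 +0.92490]
t = (-0.0886, 0.0214, 1.1007) m
M0: Pc = R·M0+t = (-0.22256, +0.10312, +1.16152); u = 687.5·(-0.22256)/1.16152 + 301.7 = 169.9684, v = 502.5·(+0.10312)/1.16152 + 228.0 = 272.6109
M1: Pc = R·M1+t = (-0.00824, +0.16792, +1.08082); u = 687.5·(-0.00824)/1.08082 + 301.7 = 296.4573, v = 502.5·(+0.16792)/1.08082 + 228.0 = 306.0722
M2: Pc = R·M2+t = (+0.04536, -0.06032, +1.03988); u = 687.5·(+0.04536)/1.03988 + 301.7 = 331.6882, v = 502.5·(-0.06032)/1.03988 + 228.0 = 198.8528
M3: Pc = R·M3+t = (-0.16896, -0.12512, +1.12058); u = 687.5·(-0.16896)/1.12058 + 301.7 = 198.0405, v = 502.5·(-0.12512)/1.12058 + 228.0 = 171.8904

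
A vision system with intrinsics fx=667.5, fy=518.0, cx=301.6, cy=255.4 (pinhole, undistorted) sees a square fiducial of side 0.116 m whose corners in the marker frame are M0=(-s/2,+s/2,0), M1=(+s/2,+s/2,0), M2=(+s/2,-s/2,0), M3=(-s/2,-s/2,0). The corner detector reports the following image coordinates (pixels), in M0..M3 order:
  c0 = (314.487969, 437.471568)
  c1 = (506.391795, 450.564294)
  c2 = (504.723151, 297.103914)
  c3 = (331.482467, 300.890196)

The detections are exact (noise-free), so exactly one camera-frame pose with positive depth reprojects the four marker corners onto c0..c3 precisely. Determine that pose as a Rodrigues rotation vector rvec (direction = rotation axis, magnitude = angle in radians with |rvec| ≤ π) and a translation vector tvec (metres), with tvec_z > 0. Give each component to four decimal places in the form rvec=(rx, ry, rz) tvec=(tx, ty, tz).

Intrinsics K: fx=667.5, fy=518.0, cx=301.6, cy=255.4
Marker side s = 0.116 m; corners in marker frame (Z=0):
  M0 = (-0.0580, +0.0580, 0)
  M1 = (+0.0580, +0.0580, 0)
  M2 = (+0.0580, -0.0580, 0)
  M3 = (-0.0580, -0.0580, 0)
Detected image corners:
  c0 = (314.487969, 437.471568) px
  c1 = (506.391795, 450.564294) px
  c2 = (504.723151, 297.103914) px
  c3 = (331.482467, 300.890196) px
Planar DLT: solve 8×8 A·h = b for H (H[2,2]=1):
  H  [+1166.18869 -452.60561 +409.32051]
  H  [-325.54235 +903.50125 +367.49807]
  H  [-0.97378 -0.92211 +1.00000]
B = K⁻¹H; ‖b₁‖=2.398664, ‖b₂‖=2.398664; λ = 2/(‖b₁‖+‖b₂‖) = 0.416899, sign → tz>0 ⇒ λ=+0.416899
r₁ = λ·B[:,0] = (+0.91179,-0.06184,-0.40597); r₂ = λ·B[:,1] = (-0.10899,+0.91670,-0.38443)
r₃ = r₁×r₂ = (+0.39592,+0.39476,+0.82910); SVD([r₁ r₂ r₃]) → R = UVᵀ:
  R  [+0.91179 -0.10899 +0.39592]
  R  [-0.06184 +0.91670 +0.39476]
  R  [-0.40597 -0.38443 +0.82910]
t = (+0.06728, +0.09022, +0.41690) m
tr R = 2.657595; θ = arccos((tr R − 1)/2) = 0.593841 rad = 34.025°
axis k = ((R−Rᵀ)₃₂, (R−Rᵀ)₁₃, (R−Rᵀ)₂₁) / (2 sinθ) = (-0.696263, +0.716550, +0.042126)
rvec = θ·k = (-0.413470, +0.425517, +0.025016)

rvec=(-0.4135, 0.4255, 0.0250) tvec=(0.0673, 0.0902, 0.4169)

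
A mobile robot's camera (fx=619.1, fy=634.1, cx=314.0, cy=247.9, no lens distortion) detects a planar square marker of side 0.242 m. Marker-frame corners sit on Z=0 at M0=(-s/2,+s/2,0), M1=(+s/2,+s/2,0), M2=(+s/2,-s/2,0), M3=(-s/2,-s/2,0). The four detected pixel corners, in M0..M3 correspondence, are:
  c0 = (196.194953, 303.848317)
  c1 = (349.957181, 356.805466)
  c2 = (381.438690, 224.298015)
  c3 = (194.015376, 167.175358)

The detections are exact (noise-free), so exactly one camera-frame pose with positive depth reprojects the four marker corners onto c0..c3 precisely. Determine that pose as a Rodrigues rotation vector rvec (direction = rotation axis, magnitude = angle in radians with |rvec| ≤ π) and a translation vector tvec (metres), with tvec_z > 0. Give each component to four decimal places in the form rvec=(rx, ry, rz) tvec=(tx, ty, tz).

Intrinsics K: fx=619.1, fy=634.1, cx=314.0, cy=247.9
Marker side s = 0.242 m; corners in marker frame (Z=0):
  M0 = (-0.1210, +0.1210, 0)
  M1 = (+0.1210, +0.1210, 0)
  M2 = (+0.1210, -0.1210, 0)
  M3 = (-0.1210, -0.1210, 0)
Detected image corners:
  c0 = (196.194953, 303.848317) px
  c1 = (349.957181, 356.805466) px
  c2 = (381.438690, 224.298015) px
  c3 = (194.015376, 167.175358) px
Planar DLT: solve 8×8 A·h = b for H (H[2,2]=1):
  H  [+642.53033 +164.97753 +277.64448]
  H  [+174.37499 +766.34585 +268.87097]
  H  [-0.19857 +0.79831 +1.00000]
B = K⁻¹H; ‖b₁‖=1.208345, ‖b₂‖=1.208345; λ = 2/(‖b₁‖+‖b₂‖) = 0.827578, sign → tz>0 ⇒ λ=+0.827578
r₁ = λ·B[:,0] = (+0.94225,+0.29183,-0.16434); r₂ = λ·B[:,1] = (-0.11455,+0.74189,+0.66066)
r₃ = r₁×r₂ = (+0.31472,-0.60369,+0.73247); SVD([r₁ r₂ r₃]) → R = UVᵀ:
  R  [+0.94225 -0.11455 +0.31472]
  R  [+0.29183 +0.74189 -0.60369]
  R  [-0.16434 +0.66066 +0.73247]
t = (-0.04860, +0.02737, +0.82758) m
tr R = 2.416610; θ = arccos((tr R − 1)/2) = 0.783702 rad = 44.903°
axis k = ((R−Rᵀ)₃₂, (R−Rᵀ)₁₃, (R−Rᵀ)₂₁) / (2 sinθ) = (+0.895551, +0.339319, +0.287840)
rvec = θ·k = (+0.701845, +0.265925, +0.225581)

rvec=(0.7018, 0.2659, 0.2256) tvec=(-0.0486, 0.0274, 0.8276)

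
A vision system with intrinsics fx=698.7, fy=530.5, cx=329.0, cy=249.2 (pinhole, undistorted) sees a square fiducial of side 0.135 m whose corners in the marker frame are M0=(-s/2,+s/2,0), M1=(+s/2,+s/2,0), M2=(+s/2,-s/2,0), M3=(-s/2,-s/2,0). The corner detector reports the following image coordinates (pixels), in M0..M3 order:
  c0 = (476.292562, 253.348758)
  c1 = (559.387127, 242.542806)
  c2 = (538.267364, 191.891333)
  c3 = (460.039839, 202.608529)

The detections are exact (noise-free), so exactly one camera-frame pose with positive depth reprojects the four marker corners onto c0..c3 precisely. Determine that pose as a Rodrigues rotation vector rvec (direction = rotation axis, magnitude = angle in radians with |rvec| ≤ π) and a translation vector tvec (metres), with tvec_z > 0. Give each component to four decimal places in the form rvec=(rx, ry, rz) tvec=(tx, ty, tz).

Intrinsics K: fx=698.7, fy=530.5, cx=329.0, cy=249.2
Marker side s = 0.135 m; corners in marker frame (Z=0):
  M0 = (-0.0675, +0.0675, 0)
  M1 = (+0.0675, +0.0675, 0)
  M2 = (+0.0675, -0.0675, 0)
  M3 = (-0.0675, -0.0675, 0)
Detected image corners:
  c0 = (476.292562, 253.348758) px
  c1 = (559.387127, 242.542806) px
  c2 = (538.267364, 191.891333) px
  c3 = (460.039839, 202.608529) px
Planar DLT: solve 8×8 A·h = b for H (H[2,2]=1):
  H  [+557.26840 -79.75855 +508.01372]
  H  [-97.08434 +280.06050 +221.89242]
  H  [-0.07807 -0.42887 +1.00000]
B = K⁻¹H; ‖b₁‖=0.850666, ‖b₂‖=0.850666; λ = 2/(‖b₁‖+‖b₂‖) = 1.175550, sign → tz>0 ⇒ λ=+1.175550
r₁ = λ·B[:,0] = (+0.98081,-0.17202,-0.09178); r₂ = λ·B[:,1] = (+0.10320,+0.85742,-0.50416)
r₃ = r₁×r₂ = (+0.16542,+0.48501,+0.85872); SVD([r₁ r₂ r₃]) → R = UVᵀ:
  R  [+0.98081 +0.10320 +0.16542]
  R  [-0.17202 +0.85742 +0.48501]
  R  [-0.09178 -0.50416 +0.85872]
t = (+0.30119, -0.06051, +1.17555) m
tr R = 2.696949; θ = arccos((tr R − 1)/2) = 0.557700 rad = 31.954°
axis k = ((R−Rᵀ)₃₂, (R−Rᵀ)₁₃, (R−Rᵀ)₂₁) / (2 sinθ) = (-0.934530, +0.242986, -0.260020)
rvec = θ·k = (-0.521188, +0.135513, -0.145013)

rvec=(-0.5212, 0.1355, -0.1450) tvec=(0.3012, -0.0605, 1.1755)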